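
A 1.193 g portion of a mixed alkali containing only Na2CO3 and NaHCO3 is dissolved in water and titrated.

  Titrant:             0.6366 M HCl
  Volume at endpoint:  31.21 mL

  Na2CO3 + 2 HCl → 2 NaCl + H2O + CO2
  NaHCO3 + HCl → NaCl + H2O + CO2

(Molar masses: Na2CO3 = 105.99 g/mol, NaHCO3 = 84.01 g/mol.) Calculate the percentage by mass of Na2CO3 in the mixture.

n(HCl) = 0.03121 × 0.6366 = 0.01987 mol
Let x = n(Na2CO3), y = n(NaHCO3).
Titrant: 2x + 1y = 0.01987;  mass: 105.99x + 84.01y = 1.193
Solving, x = 7.676 × 10^-3 mol, y = 4.517 × 10^-3 mol
mass of Na2CO3 = 7.676 × 10^-3 × 105.99 = 0.8136 g
% Na2CO3 = 0.8136 / 1.193 × 100 = 68.19 %

68.19 %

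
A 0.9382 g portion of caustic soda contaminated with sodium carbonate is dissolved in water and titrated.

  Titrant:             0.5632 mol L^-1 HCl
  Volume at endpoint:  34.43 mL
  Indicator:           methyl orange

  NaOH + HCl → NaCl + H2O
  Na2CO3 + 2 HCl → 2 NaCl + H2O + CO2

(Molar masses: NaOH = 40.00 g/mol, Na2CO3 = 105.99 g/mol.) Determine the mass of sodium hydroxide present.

0.2753 g

n(HCl) = 0.03443 × 0.5632 = 0.01939 mol
Let x = n(NaOH), y = n(Na2CO3).
Titrant: 1x + 2y = 0.01939;  mass: 40.00x + 105.99y = 0.9382
Solving, x = 6.881 × 10^-3 mol, y = 6.255 × 10^-3 mol
mass of NaOH = 6.881 × 10^-3 × 40.00 = 0.2753 g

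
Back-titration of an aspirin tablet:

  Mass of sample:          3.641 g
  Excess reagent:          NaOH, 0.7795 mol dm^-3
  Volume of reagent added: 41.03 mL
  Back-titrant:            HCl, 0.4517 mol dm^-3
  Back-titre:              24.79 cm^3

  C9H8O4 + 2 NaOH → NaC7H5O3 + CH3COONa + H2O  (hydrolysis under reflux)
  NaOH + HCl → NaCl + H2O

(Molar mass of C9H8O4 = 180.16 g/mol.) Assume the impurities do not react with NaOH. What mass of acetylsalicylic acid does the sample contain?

1.872 g

n(NaOH) added = 0.04103 × 0.7795 = 0.03198 mol
n(HCl) used in back-titration = 0.02479 × 0.4517 = 0.01120 mol
n(NaOH) left over = 0.01120 mol (1:1 ratio)
n(NaOH) consumed by analyte = 0.03198 − 0.01120 = 0.02079 mol
From the 1:2 ratio, n(C9H8O4) = 1/2 × 0.02079 = 0.01039 mol
mass of C9H8O4 = 0.01039 × 180.16 = 1.872 g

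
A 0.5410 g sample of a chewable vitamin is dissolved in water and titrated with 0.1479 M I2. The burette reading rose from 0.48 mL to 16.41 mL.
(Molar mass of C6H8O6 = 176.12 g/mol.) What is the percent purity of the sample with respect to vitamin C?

C6H8O6 + I2 → C6H6O6 + 2 HI
n(I2) = 0.01593 L × 0.1479 mol/L = 2.356 × 10^-3 mol
n(C6H8O6) = 2.356 × 10^-3 mol (1:1 ratio)
mass of C6H8O6 = 2.356 × 10^-3 × 176.12 g/mol = 0.4149 g
% C6H8O6 = 0.4149 / 0.5410 × 100 = 76.70 %

76.70 %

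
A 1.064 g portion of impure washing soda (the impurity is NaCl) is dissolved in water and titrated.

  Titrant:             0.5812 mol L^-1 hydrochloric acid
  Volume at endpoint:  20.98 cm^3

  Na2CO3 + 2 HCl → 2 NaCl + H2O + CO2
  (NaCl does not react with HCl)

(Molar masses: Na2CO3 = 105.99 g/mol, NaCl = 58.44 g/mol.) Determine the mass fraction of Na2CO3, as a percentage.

60.73 %

n(HCl) = 0.02098 × 0.5812 = 0.01219 mol
Let x = n(Na2CO3), y = n(NaCl).
Titrant: 2x = 0.01219;  mass: 105.99x + 58.44y = 1.064
Solving, x = 6.097 × 10^-3 mol, y = 7.149 × 10^-3 mol
mass of Na2CO3 = 6.097 × 10^-3 × 105.99 = 0.6462 g
% Na2CO3 = 0.6462 / 1.064 × 100 = 60.73 %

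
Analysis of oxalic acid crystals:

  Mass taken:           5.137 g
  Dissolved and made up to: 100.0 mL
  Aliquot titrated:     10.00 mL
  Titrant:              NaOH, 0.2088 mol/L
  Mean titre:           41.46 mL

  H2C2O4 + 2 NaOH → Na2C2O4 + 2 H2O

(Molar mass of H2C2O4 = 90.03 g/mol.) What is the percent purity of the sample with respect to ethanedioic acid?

n(NaOH) per titration = 0.04146 × 0.2088 = 8.657 × 10^-3 mol
From the 1:2 ratio, n(H2C2O4) in each aliquot = 1/2 × 8.657 × 10^-3 = 4.328 × 10^-3 mol
n(H2C2O4) in the whole flask = 4.328 × 10^-3 × 100.0/10.00 = 0.04328 mol
mass of H2C2O4 = 0.04328 × 90.03 = 3.897 g
% H2C2O4 = 3.897 / 5.137 × 100 = 75.86 %

75.86 %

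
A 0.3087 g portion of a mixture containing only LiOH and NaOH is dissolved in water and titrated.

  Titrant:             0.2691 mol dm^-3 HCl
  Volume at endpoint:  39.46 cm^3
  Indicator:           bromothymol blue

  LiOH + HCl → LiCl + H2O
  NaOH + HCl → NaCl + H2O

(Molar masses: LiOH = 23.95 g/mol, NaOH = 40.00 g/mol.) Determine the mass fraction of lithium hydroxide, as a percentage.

n(HCl) = 0.03946 × 0.2691 = 0.01062 mol
Let x = n(LiOH), y = n(NaOH).
Titrant: 1x + 1y = 0.01062;  mass: 23.95x + 40.00y = 0.3087
Solving, x = 7.230 × 10^-3 mol, y = 3.388 × 10^-3 mol
mass of LiOH = 7.230 × 10^-3 × 23.95 = 0.1732 g
% LiOH = 0.1732 / 0.3087 × 100 = 56.10 %

56.10 %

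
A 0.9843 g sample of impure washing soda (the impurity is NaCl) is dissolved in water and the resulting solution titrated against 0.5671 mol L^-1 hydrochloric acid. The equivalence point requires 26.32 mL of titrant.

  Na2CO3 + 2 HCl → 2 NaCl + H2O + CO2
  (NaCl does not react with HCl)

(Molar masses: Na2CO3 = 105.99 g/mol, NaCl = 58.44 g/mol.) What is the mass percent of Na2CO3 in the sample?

n(HCl) = 0.02632 × 0.5671 = 0.01493 mol
Let x = n(Na2CO3), y = n(NaCl).
Titrant: 2x = 0.01493;  mass: 105.99x + 58.44y = 0.9843
Solving, x = 7.463 × 10^-3 mol, y = 3.308 × 10^-3 mol
mass of Na2CO3 = 7.463 × 10^-3 × 105.99 = 0.7910 g
% Na2CO3 = 0.7910 / 0.9843 × 100 = 80.36 %

80.36 %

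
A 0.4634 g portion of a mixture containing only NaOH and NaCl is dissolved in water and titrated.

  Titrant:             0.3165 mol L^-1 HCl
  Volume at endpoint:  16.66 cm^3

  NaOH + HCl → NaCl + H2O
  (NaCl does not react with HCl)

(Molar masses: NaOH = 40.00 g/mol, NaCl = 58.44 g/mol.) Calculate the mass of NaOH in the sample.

0.2109 g

n(HCl) = 0.01666 × 0.3165 = 5.273 × 10^-3 mol
Let x = n(NaOH), y = n(NaCl).
Titrant: 1x = 5.273 × 10^-3;  mass: 40.00x + 58.44y = 0.4634
Solving, x = 5.273 × 10^-3 mol, y = 4.320 × 10^-3 mol
mass of NaOH = 5.273 × 10^-3 × 40.00 = 0.2109 g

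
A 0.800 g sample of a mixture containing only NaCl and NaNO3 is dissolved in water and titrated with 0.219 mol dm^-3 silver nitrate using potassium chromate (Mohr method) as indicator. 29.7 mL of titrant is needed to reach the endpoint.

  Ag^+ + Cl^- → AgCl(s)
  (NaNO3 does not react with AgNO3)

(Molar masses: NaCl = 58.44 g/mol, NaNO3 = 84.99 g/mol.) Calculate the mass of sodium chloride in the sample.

n(AgNO3) = 0.0297 × 0.219 = 6.50 × 10^-3 mol
Let x = n(NaCl), y = n(NaNO3).
Titrant: 1x = 6.50 × 10^-3;  mass: 58.44x + 84.99y = 0.800
Solving, x = 6.50 × 10^-3 mol, y = 4.94 × 10^-3 mol
mass of NaCl = 6.50 × 10^-3 × 58.44 = 0.380 g

0.380 g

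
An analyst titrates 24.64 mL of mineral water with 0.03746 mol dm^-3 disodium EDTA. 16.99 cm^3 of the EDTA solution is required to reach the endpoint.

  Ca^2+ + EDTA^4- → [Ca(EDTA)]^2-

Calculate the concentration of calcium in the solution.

0.02583 mol/L

n(EDTA) = 0.01699 L × 0.03746 mol/L = 6.364 × 10^-4 mol
n(Ca2+) = 6.364 × 10^-4 mol (1:1 mole ratio)
[Ca2+] = 6.364 × 10^-4 mol / 0.02464 L = 0.02583 mol/L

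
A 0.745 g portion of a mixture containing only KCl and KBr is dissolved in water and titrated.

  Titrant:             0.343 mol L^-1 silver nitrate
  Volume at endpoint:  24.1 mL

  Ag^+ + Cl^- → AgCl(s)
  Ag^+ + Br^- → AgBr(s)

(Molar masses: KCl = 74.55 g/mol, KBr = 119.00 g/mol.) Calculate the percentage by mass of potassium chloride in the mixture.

n(AgNO3) = 0.0241 × 0.343 = 8.27 × 10^-3 mol
Let x = n(KCl), y = n(KBr).
Titrant: 1x + 1y = 8.27 × 10^-3;  mass: 74.55x + 119.00y = 0.745
Solving, x = 5.37 × 10^-3 mol, y = 2.90 × 10^-3 mol
mass of KCl = 5.37 × 10^-3 × 74.55 = 0.400 g
% KCl = 0.400 / 0.745 × 100 = 53.7 %

53.7 %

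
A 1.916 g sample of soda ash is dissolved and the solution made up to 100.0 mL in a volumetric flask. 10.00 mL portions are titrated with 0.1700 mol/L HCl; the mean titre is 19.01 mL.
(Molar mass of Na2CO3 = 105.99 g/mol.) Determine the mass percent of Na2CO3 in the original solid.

Na2CO3 + 2 HCl → 2 NaCl + H2O + CO2
n(HCl) per titration = 0.01901 × 0.1700 = 3.232 × 10^-3 mol
From the 1:2 ratio, n(Na2CO3) in each aliquot = 1/2 × 3.232 × 10^-3 = 1.616 × 10^-3 mol
n(Na2CO3) in the whole flask = 1.616 × 10^-3 × 100.0/10.00 = 0.01616 mol
mass of Na2CO3 = 0.01616 × 105.99 = 1.713 g
% Na2CO3 = 1.713 / 1.916 × 100 = 89.39 %

89.39 %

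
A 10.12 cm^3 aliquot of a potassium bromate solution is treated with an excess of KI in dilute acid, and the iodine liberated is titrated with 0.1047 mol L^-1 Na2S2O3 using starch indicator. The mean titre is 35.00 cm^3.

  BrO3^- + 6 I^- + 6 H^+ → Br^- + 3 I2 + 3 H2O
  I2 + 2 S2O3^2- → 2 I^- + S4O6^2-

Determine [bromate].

n(S2O3^2-) = 0.03500 × 0.1047 = 3.664 × 10^-3 mol
n(I2) = n(S2O3^2-)/2 = 1.832 × 10^-3 mol
From the 1:3 ratio, n(BrO3^-) in the aliquot = 1/3 × 1.832 × 10^-3 = 6.107 × 10^-4 mol
[BrO3^-] = 6.107 × 10^-4 / 0.01012 = 0.06035 mol/L

0.06035 mol/L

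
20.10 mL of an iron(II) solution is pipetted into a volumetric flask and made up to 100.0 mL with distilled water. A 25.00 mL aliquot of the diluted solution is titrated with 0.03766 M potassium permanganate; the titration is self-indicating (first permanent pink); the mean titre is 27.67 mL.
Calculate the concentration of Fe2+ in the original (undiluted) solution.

1.037 M

MnO4^- + 5 Fe^2+ + 8 H^+ → Mn^2+ + 5 Fe^3+ + 4 H2O
n(KMnO4) = 0.02767 × 0.03766 = 1.042 × 10^-3 mol
From the 5:1 ratio, n(Fe2+) in the aliquot = 5/1 × 1.042 × 10^-3 = 5.210 × 10^-3 mol
[Fe2+]_dilute = 5.210 × 10^-3 / 0.02500 = 0.2084 mol/L
Dilution factor = 100.0 / 20.10 = 4.975
[Fe2+]_stock = 0.2084 × 4.975 = 1.037 mol/L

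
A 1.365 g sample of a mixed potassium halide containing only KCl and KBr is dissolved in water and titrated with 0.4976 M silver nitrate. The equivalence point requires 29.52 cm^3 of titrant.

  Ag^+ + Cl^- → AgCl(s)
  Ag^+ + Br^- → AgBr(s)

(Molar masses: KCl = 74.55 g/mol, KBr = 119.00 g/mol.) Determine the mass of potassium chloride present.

n(AgNO3) = 0.02952 × 0.4976 = 0.01469 mol
Let x = n(KCl), y = n(KBr).
Titrant: 1x + 1y = 0.01469;  mass: 74.55x + 119.00y = 1.365
Solving, x = 8.617 × 10^-3 mol, y = 6.073 × 10^-3 mol
mass of KCl = 8.617 × 10^-3 × 74.55 = 0.6424 g

0.6424 g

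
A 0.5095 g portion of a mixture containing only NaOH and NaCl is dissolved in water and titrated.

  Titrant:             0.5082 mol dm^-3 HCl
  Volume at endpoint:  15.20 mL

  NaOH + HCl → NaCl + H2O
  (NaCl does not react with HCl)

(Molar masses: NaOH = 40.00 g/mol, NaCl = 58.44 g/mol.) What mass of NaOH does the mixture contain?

n(HCl) = 0.01520 × 0.5082 = 7.725 × 10^-3 mol
Let x = n(NaOH), y = n(NaCl).
Titrant: 1x = 7.725 × 10^-3;  mass: 40.00x + 58.44y = 0.5095
Solving, x = 7.725 × 10^-3 mol, y = 3.431 × 10^-3 mol
mass of NaOH = 7.725 × 10^-3 × 40.00 = 0.3090 g

0.3090 g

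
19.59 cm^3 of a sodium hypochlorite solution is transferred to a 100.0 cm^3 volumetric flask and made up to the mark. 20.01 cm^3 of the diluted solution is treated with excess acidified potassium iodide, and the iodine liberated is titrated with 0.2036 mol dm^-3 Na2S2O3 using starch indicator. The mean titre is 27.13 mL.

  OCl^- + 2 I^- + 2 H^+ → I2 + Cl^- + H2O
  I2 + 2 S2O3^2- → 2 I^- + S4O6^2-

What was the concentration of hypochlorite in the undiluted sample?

0.7046 mol/L

n(S2O3^2-) = 0.02713 × 0.2036 = 5.524 × 10^-3 mol
n(I2) = n(S2O3^2-)/2 = 2.762 × 10^-3 mol
n(OCl^-) in the aliquot = 2.762 × 10^-3 mol (1:1 ratio)
[OCl^-]_dilute = 2.762 × 10^-3 / 0.02001 = 0.1380 mol/L
[OCl^-]_original = 0.1380 × 100.0/19.59 = 0.7046 mol/L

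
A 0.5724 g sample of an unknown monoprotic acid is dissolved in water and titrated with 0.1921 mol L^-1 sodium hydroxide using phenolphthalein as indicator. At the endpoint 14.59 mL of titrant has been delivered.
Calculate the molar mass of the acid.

204.2 g/mol

n(NaOH) = 0.01459 L × 0.1921 mol/L = 2.803 × 10^-3 mol
n(HA) = 2.803 × 10^-3 mol (1:1 ratio)
M = m / n = 0.5724 g / 2.803 × 10^-3 mol = 204.2 g/mol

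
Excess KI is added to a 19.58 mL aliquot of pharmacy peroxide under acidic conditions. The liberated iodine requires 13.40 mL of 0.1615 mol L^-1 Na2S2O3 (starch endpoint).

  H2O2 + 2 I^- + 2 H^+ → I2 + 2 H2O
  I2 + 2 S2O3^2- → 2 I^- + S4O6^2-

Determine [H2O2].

n(S2O3^2-) = 0.01340 × 0.1615 = 2.164 × 10^-3 mol
n(I2) = n(S2O3^2-)/2 = 1.082 × 10^-3 mol
n(H2O2) in the aliquot = 1.082 × 10^-3 mol (1:1 ratio)
[H2O2] = 1.082 × 10^-3 / 0.01958 = 0.05526 mol/L

0.05526 mol/L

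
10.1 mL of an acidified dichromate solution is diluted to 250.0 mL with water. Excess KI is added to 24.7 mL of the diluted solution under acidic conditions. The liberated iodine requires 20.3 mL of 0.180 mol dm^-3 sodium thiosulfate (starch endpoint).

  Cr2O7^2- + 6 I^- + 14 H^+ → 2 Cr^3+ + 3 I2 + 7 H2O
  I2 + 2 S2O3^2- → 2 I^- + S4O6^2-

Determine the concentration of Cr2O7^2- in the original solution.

n(S2O3^2-) = 0.0203 × 0.180 = 3.65 × 10^-3 mol
n(I2) = n(S2O3^2-)/2 = 1.83 × 10^-3 mol
From the 1:3 ratio, n(Cr2O7^2-) in the aliquot = 1/3 × 1.83 × 10^-3 = 6.09 × 10^-4 mol
[Cr2O7^2-]_dilute = 6.09 × 10^-4 / 0.0247 = 0.0247 mol/L
[Cr2O7^2-]_original = 0.0247 × 250.0/10.1 = 0.610 mol/L

0.610 mol/L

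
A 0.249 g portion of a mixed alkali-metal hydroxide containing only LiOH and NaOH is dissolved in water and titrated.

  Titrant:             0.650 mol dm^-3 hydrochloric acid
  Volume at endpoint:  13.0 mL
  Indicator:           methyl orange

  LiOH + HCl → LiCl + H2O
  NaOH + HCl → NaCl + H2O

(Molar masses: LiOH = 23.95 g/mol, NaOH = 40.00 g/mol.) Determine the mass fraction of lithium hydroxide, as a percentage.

n(HCl) = 0.0130 × 0.650 = 8.45 × 10^-3 mol
Let x = n(LiOH), y = n(NaOH).
Titrant: 1x + 1y = 8.45 × 10^-3;  mass: 23.95x + 40.00y = 0.249
Solving, x = 5.55 × 10^-3 mol, y = 2.90 × 10^-3 mol
mass of LiOH = 5.55 × 10^-3 × 23.95 = 0.133 g
% LiOH = 0.133 / 0.249 × 100 = 53.3 %

53.3 %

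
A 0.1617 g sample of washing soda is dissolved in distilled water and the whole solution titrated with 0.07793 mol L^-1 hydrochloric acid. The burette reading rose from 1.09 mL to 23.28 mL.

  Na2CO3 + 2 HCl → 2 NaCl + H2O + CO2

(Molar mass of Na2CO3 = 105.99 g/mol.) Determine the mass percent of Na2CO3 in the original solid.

n(HCl) = 0.02219 L × 0.07793 mol/L = 1.729 × 10^-3 mol
From the 1:2 ratio, n(Na2CO3) = 1/2 × 1.729 × 10^-3 = 8.646 × 10^-4 mol
mass of Na2CO3 = 8.646 × 10^-4 × 105.99 g/mol = 0.09164 g
% Na2CO3 = 0.09164 / 0.1617 × 100 = 56.67 %

56.67 %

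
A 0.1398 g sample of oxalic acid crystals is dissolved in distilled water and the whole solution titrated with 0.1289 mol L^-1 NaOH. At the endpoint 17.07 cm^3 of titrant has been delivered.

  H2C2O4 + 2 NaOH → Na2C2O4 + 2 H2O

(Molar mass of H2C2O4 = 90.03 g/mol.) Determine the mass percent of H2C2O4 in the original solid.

70.85 %

n(NaOH) = 0.01707 L × 0.1289 mol/L = 2.200 × 10^-3 mol
From the 1:2 ratio, n(H2C2O4) = 1/2 × 2.200 × 10^-3 = 1.100 × 10^-3 mol
mass of H2C2O4 = 1.100 × 10^-3 × 90.03 g/mol = 0.09905 g
% H2C2O4 = 0.09905 / 0.1398 × 100 = 70.85 %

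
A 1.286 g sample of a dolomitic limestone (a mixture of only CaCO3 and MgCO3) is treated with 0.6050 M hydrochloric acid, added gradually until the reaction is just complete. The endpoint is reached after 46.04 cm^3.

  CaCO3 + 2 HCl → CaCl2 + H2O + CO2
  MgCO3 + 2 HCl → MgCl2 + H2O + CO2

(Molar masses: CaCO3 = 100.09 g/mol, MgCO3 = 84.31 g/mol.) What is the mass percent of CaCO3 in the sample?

n(HCl) = 0.04604 × 0.6050 = 0.02785 mol
Let x = n(CaCO3), y = n(MgCO3).
Titrant: 2x + 2y = 0.02785;  mass: 100.09x + 84.31y = 1.286
Solving, x = 7.085 × 10^-3 mol, y = 6.842 × 10^-3 mol
mass of CaCO3 = 7.085 × 10^-3 × 100.09 = 0.7092 g
% CaCO3 = 0.7092 / 1.286 × 100 = 55.15 %

55.15 %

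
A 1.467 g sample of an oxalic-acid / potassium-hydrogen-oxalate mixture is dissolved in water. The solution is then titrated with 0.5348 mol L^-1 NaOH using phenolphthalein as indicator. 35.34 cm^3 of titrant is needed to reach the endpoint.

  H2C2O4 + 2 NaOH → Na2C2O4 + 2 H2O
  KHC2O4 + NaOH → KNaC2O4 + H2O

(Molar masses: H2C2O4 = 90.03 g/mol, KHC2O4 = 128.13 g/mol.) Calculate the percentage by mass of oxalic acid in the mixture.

35.24 %

n(NaOH) = 0.03534 × 0.5348 = 0.01890 mol
Let x = n(H2C2O4), y = n(KHC2O4).
Titrant: 2x + 1y = 0.01890;  mass: 90.03x + 128.13y = 1.467
Solving, x = 5.743 × 10^-3 mol, y = 7.414 × 10^-3 mol
mass of H2C2O4 = 5.743 × 10^-3 × 90.03 = 0.5170 g
% H2C2O4 = 0.5170 / 1.467 × 100 = 35.24 %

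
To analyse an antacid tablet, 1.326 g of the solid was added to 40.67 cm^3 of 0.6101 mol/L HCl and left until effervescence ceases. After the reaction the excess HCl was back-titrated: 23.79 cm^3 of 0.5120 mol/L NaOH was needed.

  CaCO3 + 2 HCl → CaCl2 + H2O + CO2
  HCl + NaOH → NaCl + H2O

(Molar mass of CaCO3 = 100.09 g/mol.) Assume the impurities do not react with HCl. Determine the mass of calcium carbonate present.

0.6322 g

n(HCl) added = 0.04067 × 0.6101 = 0.02481 mol
n(NaOH) used in back-titration = 0.02379 × 0.5120 = 0.01218 mol
n(HCl) left over = 0.01218 mol (1:1 ratio)
n(HCl) consumed by analyte = 0.02481 − 0.01218 = 0.01263 mol
From the 1:2 ratio, n(CaCO3) = 1/2 × 0.01263 = 6.316 × 10^-3 mol
mass of CaCO3 = 6.316 × 10^-3 × 100.09 = 0.6322 g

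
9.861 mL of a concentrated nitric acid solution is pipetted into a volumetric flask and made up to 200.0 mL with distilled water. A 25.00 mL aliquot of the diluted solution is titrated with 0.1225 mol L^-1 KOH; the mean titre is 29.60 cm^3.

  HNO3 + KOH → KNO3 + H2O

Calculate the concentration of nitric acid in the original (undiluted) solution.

n(KOH) = 0.02960 × 0.1225 = 3.626 × 10^-3 mol
n(HNO3) in the aliquot = 3.626 × 10^-3 mol (1:1 ratio)
[HNO3]_dilute = 3.626 × 10^-3 / 0.02500 = 0.1450 mol/L
Dilution factor = 200.0 / 9.861 = 20.28
[HNO3]_stock = 0.1450 × 20.28 = 2.942 mol/L

2.942 mol/L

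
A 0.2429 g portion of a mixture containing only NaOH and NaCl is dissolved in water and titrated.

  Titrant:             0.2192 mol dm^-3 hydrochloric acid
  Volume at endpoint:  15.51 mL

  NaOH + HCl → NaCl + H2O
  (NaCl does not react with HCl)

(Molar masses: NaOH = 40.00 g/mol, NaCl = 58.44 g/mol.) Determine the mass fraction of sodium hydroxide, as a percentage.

n(HCl) = 0.01551 × 0.2192 = 3.400 × 10^-3 mol
Let x = n(NaOH), y = n(NaCl).
Titrant: 1x = 3.400 × 10^-3;  mass: 40.00x + 58.44y = 0.2429
Solving, x = 3.400 × 10^-3 mol, y = 1.829 × 10^-3 mol
mass of NaOH = 3.400 × 10^-3 × 40.00 = 0.1360 g
% NaOH = 0.1360 / 0.2429 × 100 = 55.99 %

55.99 %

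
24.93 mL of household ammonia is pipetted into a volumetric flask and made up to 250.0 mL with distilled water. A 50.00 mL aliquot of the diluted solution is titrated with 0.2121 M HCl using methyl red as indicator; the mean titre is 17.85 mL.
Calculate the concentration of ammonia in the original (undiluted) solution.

NH3 + HCl → NH4Cl
n(HCl) = 0.01785 × 0.2121 = 3.786 × 10^-3 mol
n(NH3) in the aliquot = 3.786 × 10^-3 mol (1:1 ratio)
[NH3]_dilute = 3.786 × 10^-3 / 0.05000 = 0.07572 mol/L
Dilution factor = 250.0 / 24.93 = 10.03
[NH3]_stock = 0.07572 × 10.03 = 0.7593 mol/L

0.7593 M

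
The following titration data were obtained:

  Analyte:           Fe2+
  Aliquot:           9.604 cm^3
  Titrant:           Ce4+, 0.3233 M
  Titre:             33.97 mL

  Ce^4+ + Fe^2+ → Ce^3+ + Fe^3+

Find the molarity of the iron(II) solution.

1.144 M

n(Ce4+) = 0.03397 L × 0.3233 mol/L = 0.01098 mol
n(Fe2+) = 0.01098 mol (1:1 mole ratio)
[Fe2+] = 0.01098 mol / 0.009604 L = 1.144 mol/L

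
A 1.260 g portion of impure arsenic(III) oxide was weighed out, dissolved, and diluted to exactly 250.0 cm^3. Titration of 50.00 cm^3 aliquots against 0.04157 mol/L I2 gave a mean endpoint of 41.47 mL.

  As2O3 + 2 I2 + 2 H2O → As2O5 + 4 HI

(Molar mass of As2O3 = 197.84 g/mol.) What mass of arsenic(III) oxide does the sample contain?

0.8526 g

n(I2) per titration = 0.04147 × 0.04157 = 1.724 × 10^-3 mol
From the 1:2 ratio, n(As2O3) in each aliquot = 1/2 × 1.724 × 10^-3 = 8.620 × 10^-4 mol
n(As2O3) in the whole flask = 8.620 × 10^-4 × 250.0/50.00 = 4.310 × 10^-3 mol
mass of As2O3 = 4.310 × 10^-3 × 197.84 = 0.8526 g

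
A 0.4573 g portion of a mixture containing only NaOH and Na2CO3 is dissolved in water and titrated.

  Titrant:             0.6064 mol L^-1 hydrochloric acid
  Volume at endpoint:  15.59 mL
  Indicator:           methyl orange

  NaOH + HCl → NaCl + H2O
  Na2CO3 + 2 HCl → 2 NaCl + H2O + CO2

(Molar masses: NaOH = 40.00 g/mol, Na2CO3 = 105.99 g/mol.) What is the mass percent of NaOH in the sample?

29.42 %

n(HCl) = 0.01559 × 0.6064 = 9.454 × 10^-3 mol
Let x = n(NaOH), y = n(Na2CO3).
Titrant: 1x + 2y = 9.454 × 10^-3;  mass: 40.00x + 105.99y = 0.4573
Solving, x = 3.363 × 10^-3 mol, y = 3.045 × 10^-3 mol
mass of NaOH = 3.363 × 10^-3 × 40.00 = 0.1345 g
% NaOH = 0.1345 / 0.4573 × 100 = 29.42 %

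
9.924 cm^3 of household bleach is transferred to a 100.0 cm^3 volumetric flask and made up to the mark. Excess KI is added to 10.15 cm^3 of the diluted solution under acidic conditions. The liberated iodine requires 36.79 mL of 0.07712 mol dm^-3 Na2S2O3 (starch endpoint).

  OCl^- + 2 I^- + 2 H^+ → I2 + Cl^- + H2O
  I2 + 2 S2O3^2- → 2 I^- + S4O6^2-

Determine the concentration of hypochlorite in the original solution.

n(S2O3^2-) = 0.03679 × 0.07712 = 2.837 × 10^-3 mol
n(I2) = n(S2O3^2-)/2 = 1.419 × 10^-3 mol
n(OCl^-) in the aliquot = 1.419 × 10^-3 mol (1:1 ratio)
[OCl^-]_dilute = 1.419 × 10^-3 / 0.01015 = 0.1398 mol/L
[OCl^-]_original = 0.1398 × 100.0/9.924 = 1.408 mol/L

1.408 mol/L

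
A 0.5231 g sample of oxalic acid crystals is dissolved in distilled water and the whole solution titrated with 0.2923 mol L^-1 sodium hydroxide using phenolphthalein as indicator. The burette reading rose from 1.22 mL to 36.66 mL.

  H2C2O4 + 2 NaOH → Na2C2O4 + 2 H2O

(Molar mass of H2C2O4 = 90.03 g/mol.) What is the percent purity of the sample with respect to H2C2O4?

89.14 %

n(NaOH) = 0.03544 L × 0.2923 mol/L = 0.01036 mol
From the 1:2 ratio, n(H2C2O4) = 1/2 × 0.01036 = 5.180 × 10^-3 mol
mass of H2C2O4 = 5.180 × 10^-3 × 90.03 g/mol = 0.4663 g
% H2C2O4 = 0.4663 / 0.5231 × 100 = 89.14 %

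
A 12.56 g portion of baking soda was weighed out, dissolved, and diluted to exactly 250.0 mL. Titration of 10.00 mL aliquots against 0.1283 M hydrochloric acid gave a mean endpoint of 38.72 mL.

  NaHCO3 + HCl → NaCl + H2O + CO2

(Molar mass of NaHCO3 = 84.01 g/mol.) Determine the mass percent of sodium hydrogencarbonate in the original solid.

83.07 %

n(HCl) per titration = 0.03872 × 0.1283 = 4.968 × 10^-3 mol
n(NaHCO3) in each aliquot = 4.968 × 10^-3 mol (1:1 ratio)
n(NaHCO3) in the whole flask = 4.968 × 10^-3 × 250.0/10.00 = 0.1242 mol
mass of NaHCO3 = 0.1242 × 84.01 = 10.43 g
% NaHCO3 = 10.43 / 12.56 × 100 = 83.07 %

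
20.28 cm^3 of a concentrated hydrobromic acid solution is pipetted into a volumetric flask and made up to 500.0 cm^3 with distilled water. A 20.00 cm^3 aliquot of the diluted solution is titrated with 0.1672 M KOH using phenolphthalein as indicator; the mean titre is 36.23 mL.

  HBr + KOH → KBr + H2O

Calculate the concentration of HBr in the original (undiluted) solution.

n(KOH) = 0.03623 × 0.1672 = 6.058 × 10^-3 mol
n(HBr) in the aliquot = 6.058 × 10^-3 mol (1:1 ratio)
[HBr]_dilute = 6.058 × 10^-3 / 0.02000 = 0.3029 mol/L
Dilution factor = 500.0 / 20.28 = 24.65
[HBr]_stock = 0.3029 × 24.65 = 7.468 mol/L

7.468 M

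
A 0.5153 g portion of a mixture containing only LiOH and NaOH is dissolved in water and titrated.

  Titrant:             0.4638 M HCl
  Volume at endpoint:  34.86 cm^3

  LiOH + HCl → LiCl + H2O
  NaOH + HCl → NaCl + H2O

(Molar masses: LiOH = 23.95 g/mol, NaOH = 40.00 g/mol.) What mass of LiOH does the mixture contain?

0.1961 g

n(HCl) = 0.03486 × 0.4638 = 0.01617 mol
Let x = n(LiOH), y = n(NaOH).
Titrant: 1x + 1y = 0.01617;  mass: 23.95x + 40.00y = 0.5153
Solving, x = 8.188 × 10^-3 mol, y = 7.980 × 10^-3 mol
mass of LiOH = 8.188 × 10^-3 × 23.95 = 0.1961 g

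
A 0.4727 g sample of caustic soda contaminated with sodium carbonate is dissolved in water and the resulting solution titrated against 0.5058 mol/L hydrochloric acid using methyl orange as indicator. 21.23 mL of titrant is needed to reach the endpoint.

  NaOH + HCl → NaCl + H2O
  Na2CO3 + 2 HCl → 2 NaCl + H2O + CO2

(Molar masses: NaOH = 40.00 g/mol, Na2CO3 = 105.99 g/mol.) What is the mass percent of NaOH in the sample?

n(HCl) = 0.02123 × 0.5058 = 0.01074 mol
Let x = n(NaOH), y = n(Na2CO3).
Titrant: 1x + 2y = 0.01074;  mass: 40.00x + 105.99y = 0.4727
Solving, x = 7.416 × 10^-3 mol, y = 1.661 × 10^-3 mol
mass of NaOH = 7.416 × 10^-3 × 40.00 = 0.2966 g
% NaOH = 0.2966 / 0.4727 × 100 = 62.75 %

62.75 %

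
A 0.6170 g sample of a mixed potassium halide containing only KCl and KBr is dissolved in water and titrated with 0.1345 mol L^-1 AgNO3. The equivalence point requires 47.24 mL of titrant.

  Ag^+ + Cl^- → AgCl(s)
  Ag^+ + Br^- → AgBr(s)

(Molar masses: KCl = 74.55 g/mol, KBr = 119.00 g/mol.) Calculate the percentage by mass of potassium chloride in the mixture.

37.81 %

n(AgNO3) = 0.04724 × 0.1345 = 6.354 × 10^-3 mol
Let x = n(KCl), y = n(KBr).
Titrant: 1x + 1y = 6.354 × 10^-3;  mass: 74.55x + 119.00y = 0.6170
Solving, x = 3.129 × 10^-3 mol, y = 3.224 × 10^-3 mol
mass of KCl = 3.129 × 10^-3 × 74.55 = 0.2333 g
% KCl = 0.2333 / 0.6170 × 100 = 37.81 %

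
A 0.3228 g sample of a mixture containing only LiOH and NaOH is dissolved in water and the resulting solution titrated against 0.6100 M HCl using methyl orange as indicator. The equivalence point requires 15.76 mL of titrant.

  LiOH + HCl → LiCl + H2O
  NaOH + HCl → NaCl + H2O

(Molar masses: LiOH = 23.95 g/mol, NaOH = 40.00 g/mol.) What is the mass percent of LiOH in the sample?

n(HCl) = 0.01576 × 0.6100 = 9.614 × 10^-3 mol
Let x = n(LiOH), y = n(NaOH).
Titrant: 1x + 1y = 9.614 × 10^-3;  mass: 23.95x + 40.00y = 0.3228
Solving, x = 3.847 × 10^-3 mol, y = 5.767 × 10^-3 mol
mass of LiOH = 3.847 × 10^-3 × 23.95 = 0.09214 g
% LiOH = 0.09214 / 0.3228 × 100 = 28.54 %

28.54 %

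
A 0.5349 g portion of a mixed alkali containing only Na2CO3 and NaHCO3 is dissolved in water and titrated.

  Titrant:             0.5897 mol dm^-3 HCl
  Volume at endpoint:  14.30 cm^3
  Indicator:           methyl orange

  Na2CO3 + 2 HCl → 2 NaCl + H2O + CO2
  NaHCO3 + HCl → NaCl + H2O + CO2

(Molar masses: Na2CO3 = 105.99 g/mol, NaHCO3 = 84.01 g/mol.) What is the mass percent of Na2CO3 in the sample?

n(HCl) = 0.01430 × 0.5897 = 8.433 × 10^-3 mol
Let x = n(Na2CO3), y = n(NaHCO3).
Titrant: 2x + 1y = 8.433 × 10^-3;  mass: 105.99x + 84.01y = 0.5349
Solving, x = 2.798 × 10^-3 mol, y = 2.838 × 10^-3 mol
mass of Na2CO3 = 2.798 × 10^-3 × 105.99 = 0.2965 g
% Na2CO3 = 0.2965 / 0.5349 × 100 = 55.43 %

55.43 %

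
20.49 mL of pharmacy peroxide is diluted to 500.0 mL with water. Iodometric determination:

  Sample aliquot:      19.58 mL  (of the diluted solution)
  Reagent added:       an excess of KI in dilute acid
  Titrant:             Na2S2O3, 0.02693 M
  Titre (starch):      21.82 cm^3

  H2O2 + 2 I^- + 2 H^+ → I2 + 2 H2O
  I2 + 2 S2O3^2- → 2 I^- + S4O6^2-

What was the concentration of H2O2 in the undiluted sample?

0.3662 M

n(S2O3^2-) = 0.02182 × 0.02693 = 5.876 × 10^-4 mol
n(I2) = n(S2O3^2-)/2 = 2.938 × 10^-4 mol
n(H2O2) in the aliquot = 2.938 × 10^-4 mol (1:1 ratio)
[H2O2]_dilute = 2.938 × 10^-4 / 0.01958 = 0.01501 mol/L
[H2O2]_original = 0.01501 × 500.0/20.49 = 0.3662 mol/L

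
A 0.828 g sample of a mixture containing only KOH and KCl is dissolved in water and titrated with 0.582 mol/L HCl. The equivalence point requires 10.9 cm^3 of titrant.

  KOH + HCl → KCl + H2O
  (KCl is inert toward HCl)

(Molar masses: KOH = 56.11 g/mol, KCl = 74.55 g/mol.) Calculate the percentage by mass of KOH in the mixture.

n(HCl) = 0.0109 × 0.582 = 6.34 × 10^-3 mol
Let x = n(KOH), y = n(KCl).
Titrant: 1x = 6.34 × 10^-3;  mass: 56.11x + 74.55y = 0.828
Solving, x = 6.34 × 10^-3 mol, y = 6.33 × 10^-3 mol
mass of KOH = 6.34 × 10^-3 × 56.11 = 0.356 g
% KOH = 0.356 / 0.828 × 100 = 43.0 %

43.0 %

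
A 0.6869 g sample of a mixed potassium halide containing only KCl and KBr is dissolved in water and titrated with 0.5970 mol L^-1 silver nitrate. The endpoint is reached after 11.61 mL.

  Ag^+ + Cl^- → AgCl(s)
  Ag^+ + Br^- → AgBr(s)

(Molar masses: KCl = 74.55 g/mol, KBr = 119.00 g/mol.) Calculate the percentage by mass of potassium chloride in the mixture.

33.67 %

n(AgNO3) = 0.01161 × 0.5970 = 6.931 × 10^-3 mol
Let x = n(KCl), y = n(KBr).
Titrant: 1x + 1y = 6.931 × 10^-3;  mass: 74.55x + 119.00y = 0.6869
Solving, x = 3.103 × 10^-3 mol, y = 3.829 × 10^-3 mol
mass of KCl = 3.103 × 10^-3 × 74.55 = 0.2313 g
% KCl = 0.2313 / 0.6869 × 100 = 33.67 %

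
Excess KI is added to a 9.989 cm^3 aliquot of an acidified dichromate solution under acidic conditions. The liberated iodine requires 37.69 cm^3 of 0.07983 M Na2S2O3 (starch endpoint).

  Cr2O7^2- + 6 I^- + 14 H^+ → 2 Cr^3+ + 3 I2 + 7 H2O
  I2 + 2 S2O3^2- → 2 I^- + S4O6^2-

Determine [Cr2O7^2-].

n(S2O3^2-) = 0.03769 × 0.07983 = 3.009 × 10^-3 mol
n(I2) = n(S2O3^2-)/2 = 1.504 × 10^-3 mol
From the 1:3 ratio, n(Cr2O7^2-) in the aliquot = 1/3 × 1.504 × 10^-3 = 5.015 × 10^-4 mol
[Cr2O7^2-] = 5.015 × 10^-4 / 0.009989 = 0.05020 mol/L

0.05020 M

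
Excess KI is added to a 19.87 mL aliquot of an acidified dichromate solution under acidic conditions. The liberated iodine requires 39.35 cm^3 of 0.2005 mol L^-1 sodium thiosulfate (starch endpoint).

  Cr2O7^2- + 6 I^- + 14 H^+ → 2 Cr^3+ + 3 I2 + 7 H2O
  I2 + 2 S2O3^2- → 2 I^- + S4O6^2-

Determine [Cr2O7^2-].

n(S2O3^2-) = 0.03935 × 0.2005 = 7.890 × 10^-3 mol
n(I2) = n(S2O3^2-)/2 = 3.945 × 10^-3 mol
From the 1:3 ratio, n(Cr2O7^2-) in the aliquot = 1/3 × 3.945 × 10^-3 = 1.315 × 10^-3 mol
[Cr2O7^2-] = 1.315 × 10^-3 / 0.01987 = 0.06618 mol/L

0.06618 mol/L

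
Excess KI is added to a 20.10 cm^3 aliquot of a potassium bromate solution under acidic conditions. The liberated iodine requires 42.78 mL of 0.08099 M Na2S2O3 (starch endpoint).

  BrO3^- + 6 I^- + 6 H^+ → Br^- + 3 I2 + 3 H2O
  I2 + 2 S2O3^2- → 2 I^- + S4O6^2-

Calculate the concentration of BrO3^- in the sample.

0.02873 M

n(S2O3^2-) = 0.04278 × 0.08099 = 3.465 × 10^-3 mol
n(I2) = n(S2O3^2-)/2 = 1.732 × 10^-3 mol
From the 1:3 ratio, n(BrO3^-) in the aliquot = 1/3 × 1.732 × 10^-3 = 5.775 × 10^-4 mol
[BrO3^-] = 5.775 × 10^-4 / 0.02010 = 0.02873 mol/L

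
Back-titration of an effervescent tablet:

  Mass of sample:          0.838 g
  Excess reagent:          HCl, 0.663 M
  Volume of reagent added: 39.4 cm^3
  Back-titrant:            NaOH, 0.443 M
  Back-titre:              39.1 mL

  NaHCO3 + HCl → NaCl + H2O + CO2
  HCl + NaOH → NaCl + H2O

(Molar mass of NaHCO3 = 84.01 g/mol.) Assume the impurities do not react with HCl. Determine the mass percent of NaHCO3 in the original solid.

n(HCl) added = 0.0394 × 0.663 = 0.0261 mol
n(NaOH) used in back-titration = 0.0391 × 0.443 = 0.0173 mol
n(HCl) left over = 0.0173 mol (1:1 ratio)
n(HCl) consumed by analyte = 0.0261 − 0.0173 = 8.80 × 10^-3 mol
n(NaHCO3) = 8.80 × 10^-3 mol (1:1 ratio)
mass of NaHCO3 = 8.80 × 10^-3 × 84.01 = 0.739 g
% NaHCO3 = 0.739 / 0.838 × 100 = 88.2 %

88.2 %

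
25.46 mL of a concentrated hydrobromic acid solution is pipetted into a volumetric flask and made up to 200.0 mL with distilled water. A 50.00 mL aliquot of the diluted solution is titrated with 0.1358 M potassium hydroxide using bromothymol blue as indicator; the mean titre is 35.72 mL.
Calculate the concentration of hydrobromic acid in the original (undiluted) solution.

HBr + KOH → KBr + H2O
n(KOH) = 0.03572 × 0.1358 = 4.851 × 10^-3 mol
n(HBr) in the aliquot = 4.851 × 10^-3 mol (1:1 ratio)
[HBr]_dilute = 4.851 × 10^-3 / 0.05000 = 0.09702 mol/L
Dilution factor = 200.0 / 25.46 = 7.855
[HBr]_stock = 0.09702 × 7.855 = 0.7621 mol/L

0.7621 M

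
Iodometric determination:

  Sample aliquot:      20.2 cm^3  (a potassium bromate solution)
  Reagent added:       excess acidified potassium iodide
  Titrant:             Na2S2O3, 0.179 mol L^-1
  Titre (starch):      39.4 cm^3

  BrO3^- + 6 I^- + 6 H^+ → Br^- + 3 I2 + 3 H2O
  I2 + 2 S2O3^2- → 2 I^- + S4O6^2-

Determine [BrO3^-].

0.0582 mol/L

n(S2O3^2-) = 0.0394 × 0.179 = 7.05 × 10^-3 mol
n(I2) = n(S2O3^2-)/2 = 3.53 × 10^-3 mol
From the 1:3 ratio, n(BrO3^-) in the aliquot = 1/3 × 3.53 × 10^-3 = 1.18 × 10^-3 mol
[BrO3^-] = 1.18 × 10^-3 / 0.0202 = 0.0582 mol/L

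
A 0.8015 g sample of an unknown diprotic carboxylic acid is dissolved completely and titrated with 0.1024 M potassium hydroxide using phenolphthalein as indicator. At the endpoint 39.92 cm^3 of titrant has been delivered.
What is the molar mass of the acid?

n(KOH) = 0.03992 L × 0.1024 mol/L = 4.088 × 10^-3 mol
From the 1:2 ratio, n(H2A) = 1/2 × 4.088 × 10^-3 = 2.044 × 10^-3 mol
M = m / n = 0.8015 g / 2.044 × 10^-3 mol = 392.1 g/mol

392.1 g/mol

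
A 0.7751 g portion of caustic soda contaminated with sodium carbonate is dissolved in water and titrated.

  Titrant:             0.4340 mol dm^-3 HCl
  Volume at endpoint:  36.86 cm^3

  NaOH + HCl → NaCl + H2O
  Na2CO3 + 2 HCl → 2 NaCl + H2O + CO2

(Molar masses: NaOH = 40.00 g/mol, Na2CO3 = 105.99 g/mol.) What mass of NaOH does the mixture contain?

n(HCl) = 0.03686 × 0.4340 = 0.01600 mol
Let x = n(NaOH), y = n(Na2CO3).
Titrant: 1x + 2y = 0.01600;  mass: 40.00x + 105.99y = 0.7751
Solving, x = 5.592 × 10^-3 mol, y = 5.202 × 10^-3 mol
mass of NaOH = 5.592 × 10^-3 × 40.00 = 0.2237 g

0.2237 g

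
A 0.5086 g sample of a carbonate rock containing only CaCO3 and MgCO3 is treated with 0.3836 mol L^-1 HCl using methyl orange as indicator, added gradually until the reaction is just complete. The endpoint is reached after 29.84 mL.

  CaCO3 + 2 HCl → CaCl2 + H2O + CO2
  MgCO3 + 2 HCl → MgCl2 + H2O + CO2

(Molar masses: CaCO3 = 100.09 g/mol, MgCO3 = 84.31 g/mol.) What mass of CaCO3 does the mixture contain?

0.1653 g

n(HCl) = 0.02984 × 0.3836 = 0.01145 mol
Let x = n(CaCO3), y = n(MgCO3).
Titrant: 2x + 2y = 0.01145;  mass: 100.09x + 84.31y = 0.5086
Solving, x = 1.652 × 10^-3 mol, y = 4.071 × 10^-3 mol
mass of CaCO3 = 1.652 × 10^-3 × 100.09 = 0.1653 g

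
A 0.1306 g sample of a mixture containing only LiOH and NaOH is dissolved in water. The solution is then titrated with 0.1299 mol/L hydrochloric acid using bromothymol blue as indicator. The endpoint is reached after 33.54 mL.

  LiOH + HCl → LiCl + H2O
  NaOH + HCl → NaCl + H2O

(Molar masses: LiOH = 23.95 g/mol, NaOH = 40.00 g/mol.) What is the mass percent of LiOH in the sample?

49.90 %

n(HCl) = 0.03354 × 0.1299 = 4.357 × 10^-3 mol
Let x = n(LiOH), y = n(NaOH).
Titrant: 1x + 1y = 4.357 × 10^-3;  mass: 23.95x + 40.00y = 0.1306
Solving, x = 2.721 × 10^-3 mol, y = 1.636 × 10^-3 mol
mass of LiOH = 2.721 × 10^-3 × 23.95 = 0.06517 g
% LiOH = 0.06517 / 0.1306 × 100 = 49.90 %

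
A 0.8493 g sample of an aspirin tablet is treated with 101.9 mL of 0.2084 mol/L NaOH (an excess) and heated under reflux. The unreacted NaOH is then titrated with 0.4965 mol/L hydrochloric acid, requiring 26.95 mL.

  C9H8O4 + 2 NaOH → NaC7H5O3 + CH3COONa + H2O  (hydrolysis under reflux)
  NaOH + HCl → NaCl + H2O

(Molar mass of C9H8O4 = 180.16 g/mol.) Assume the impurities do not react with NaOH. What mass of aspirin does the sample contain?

0.7076 g

n(NaOH) added = 0.1019 × 0.2084 = 0.02124 mol
n(HCl) used in back-titration = 0.02695 × 0.4965 = 0.01338 mol
n(NaOH) left over = 0.01338 mol (1:1 ratio)
n(NaOH) consumed by analyte = 0.02124 − 0.01338 = 7.855 × 10^-3 mol
From the 1:2 ratio, n(C9H8O4) = 1/2 × 7.855 × 10^-3 = 3.928 × 10^-3 mol
mass of C9H8O4 = 3.928 × 10^-3 × 180.16 = 0.7076 g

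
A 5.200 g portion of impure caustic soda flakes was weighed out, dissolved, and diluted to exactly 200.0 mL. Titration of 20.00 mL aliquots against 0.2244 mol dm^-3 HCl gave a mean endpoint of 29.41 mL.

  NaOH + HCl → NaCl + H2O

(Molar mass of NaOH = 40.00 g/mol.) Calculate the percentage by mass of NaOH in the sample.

50.77 %

n(HCl) per titration = 0.02941 × 0.2244 = 6.600 × 10^-3 mol
n(NaOH) in each aliquot = 6.600 × 10^-3 mol (1:1 ratio)
n(NaOH) in the whole flask = 6.600 × 10^-3 × 200.0/20.00 = 0.06600 mol
mass of NaOH = 0.06600 × 40.00 = 2.640 g
% NaOH = 2.640 / 5.200 × 100 = 50.77 %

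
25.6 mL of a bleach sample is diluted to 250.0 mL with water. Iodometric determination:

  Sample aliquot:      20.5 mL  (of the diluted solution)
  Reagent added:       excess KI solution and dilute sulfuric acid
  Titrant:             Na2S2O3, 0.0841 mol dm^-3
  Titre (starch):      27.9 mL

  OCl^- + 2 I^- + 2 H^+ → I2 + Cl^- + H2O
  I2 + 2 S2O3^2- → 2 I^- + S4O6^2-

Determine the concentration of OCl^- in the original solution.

0.559 mol/L

n(S2O3^2-) = 0.0279 × 0.0841 = 2.35 × 10^-3 mol
n(I2) = n(S2O3^2-)/2 = 1.17 × 10^-3 mol
n(OCl^-) in the aliquot = 1.17 × 10^-3 mol (1:1 ratio)
[OCl^-]_dilute = 1.17 × 10^-3 / 0.0205 = 0.0572 mol/L
[OCl^-]_original = 0.0572 × 250.0/25.6 = 0.559 mol/L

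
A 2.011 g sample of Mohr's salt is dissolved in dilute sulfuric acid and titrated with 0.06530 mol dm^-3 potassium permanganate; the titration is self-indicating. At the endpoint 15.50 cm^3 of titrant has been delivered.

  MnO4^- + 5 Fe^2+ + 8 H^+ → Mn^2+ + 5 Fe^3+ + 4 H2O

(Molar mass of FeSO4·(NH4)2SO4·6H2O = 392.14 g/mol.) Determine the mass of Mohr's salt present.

n(KMnO4) = 0.01550 L × 0.06530 mol/L = 1.012 × 10^-3 mol
From the 5:1 ratio, n(FeSO4·(NH4)2SO4·6H2O) = 5/1 × 1.012 × 10^-3 = 5.061 × 10^-3 mol
mass of FeSO4·(NH4)2SO4·6H2O = 5.061 × 10^-3 × 392.14 g/mol = 1.985 g

1.985 g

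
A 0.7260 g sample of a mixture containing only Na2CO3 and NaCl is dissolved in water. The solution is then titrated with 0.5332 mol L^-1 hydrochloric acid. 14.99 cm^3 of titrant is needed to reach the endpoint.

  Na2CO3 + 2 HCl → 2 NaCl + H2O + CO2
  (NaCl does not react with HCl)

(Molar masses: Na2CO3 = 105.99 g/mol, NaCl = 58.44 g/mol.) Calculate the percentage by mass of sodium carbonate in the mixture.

n(HCl) = 0.01499 × 0.5332 = 7.993 × 10^-3 mol
Let x = n(Na2CO3), y = n(NaCl).
Titrant: 2x = 7.993 × 10^-3;  mass: 105.99x + 58.44y = 0.7260
Solving, x = 3.996 × 10^-3 mol, y = 5.175 × 10^-3 mol
mass of Na2CO3 = 3.996 × 10^-3 × 105.99 = 0.4236 g
% Na2CO3 = 0.4236 / 0.7260 × 100 = 58.34 %

58.34 %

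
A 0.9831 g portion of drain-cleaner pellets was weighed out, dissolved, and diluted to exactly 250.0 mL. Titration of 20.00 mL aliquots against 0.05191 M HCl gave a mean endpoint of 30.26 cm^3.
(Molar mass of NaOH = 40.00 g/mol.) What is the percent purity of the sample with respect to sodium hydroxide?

NaOH + HCl → NaCl + H2O
n(HCl) per titration = 0.03026 × 0.05191 = 1.571 × 10^-3 mol
n(NaOH) in each aliquot = 1.571 × 10^-3 mol (1:1 ratio)
n(NaOH) in the whole flask = 1.571 × 10^-3 × 250.0/20.00 = 0.01963 mol
mass of NaOH = 0.01963 × 40.00 = 0.7854 g
% NaOH = 0.7854 / 0.9831 × 100 = 79.89 %

79.89 %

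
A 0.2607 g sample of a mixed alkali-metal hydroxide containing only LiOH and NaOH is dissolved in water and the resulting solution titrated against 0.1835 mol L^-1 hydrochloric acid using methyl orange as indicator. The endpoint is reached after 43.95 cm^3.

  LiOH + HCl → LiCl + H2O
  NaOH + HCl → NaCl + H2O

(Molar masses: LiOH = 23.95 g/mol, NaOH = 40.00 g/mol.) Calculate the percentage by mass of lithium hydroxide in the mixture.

n(HCl) = 0.04395 × 0.1835 = 8.065 × 10^-3 mol
Let x = n(LiOH), y = n(NaOH).
Titrant: 1x + 1y = 8.065 × 10^-3;  mass: 23.95x + 40.00y = 0.2607
Solving, x = 3.856 × 10^-3 mol, y = 4.209 × 10^-3 mol
mass of LiOH = 3.856 × 10^-3 × 23.95 = 0.09236 g
% LiOH = 0.09236 / 0.2607 × 100 = 35.43 %

35.43 %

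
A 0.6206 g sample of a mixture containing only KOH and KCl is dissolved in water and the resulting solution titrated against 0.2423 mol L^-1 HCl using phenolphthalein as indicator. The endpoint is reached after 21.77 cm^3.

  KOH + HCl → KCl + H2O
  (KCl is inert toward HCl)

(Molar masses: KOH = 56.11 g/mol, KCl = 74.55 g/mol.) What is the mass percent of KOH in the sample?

n(HCl) = 0.02177 × 0.2423 = 5.275 × 10^-3 mol
Let x = n(KOH), y = n(KCl).
Titrant: 1x = 5.275 × 10^-3;  mass: 56.11x + 74.55y = 0.6206
Solving, x = 5.275 × 10^-3 mol, y = 4.354 × 10^-3 mol
mass of KOH = 5.275 × 10^-3 × 56.11 = 0.2960 g
% KOH = 0.2960 / 0.6206 × 100 = 47.69 %

47.69 %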